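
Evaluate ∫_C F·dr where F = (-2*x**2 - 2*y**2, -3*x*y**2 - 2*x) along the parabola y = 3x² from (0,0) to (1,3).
-3298/105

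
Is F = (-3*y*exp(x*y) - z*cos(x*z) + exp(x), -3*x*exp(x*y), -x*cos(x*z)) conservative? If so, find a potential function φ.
Yes, F is conservative. φ = exp(x) - 3*exp(x*y) - sin(x*z)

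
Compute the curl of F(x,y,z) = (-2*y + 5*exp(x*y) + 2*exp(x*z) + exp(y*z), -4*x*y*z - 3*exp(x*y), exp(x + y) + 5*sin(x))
(4*x*y + exp(x + y), 2*x*exp(x*z) + y*exp(y*z) - exp(x + y) - 5*cos(x), -5*x*exp(x*y) - 4*y*z - 3*y*exp(x*y) - z*exp(y*z) + 2)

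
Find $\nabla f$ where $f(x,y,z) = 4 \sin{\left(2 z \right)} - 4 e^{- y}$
(0, 4*exp(-y), 8*cos(2*z))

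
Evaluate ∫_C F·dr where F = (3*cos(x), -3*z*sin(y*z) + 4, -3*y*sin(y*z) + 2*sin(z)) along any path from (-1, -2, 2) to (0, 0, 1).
-2*cos(1) + 2*cos(2) - 3*cos(4) + 3*sin(1) + 11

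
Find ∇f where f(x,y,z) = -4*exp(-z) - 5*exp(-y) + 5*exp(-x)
(-5*exp(-x), 5*exp(-y), 4*exp(-z))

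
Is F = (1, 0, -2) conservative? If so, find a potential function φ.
Yes, F is conservative. φ = x - 2*z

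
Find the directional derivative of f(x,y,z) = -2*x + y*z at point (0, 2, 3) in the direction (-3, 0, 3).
2*sqrt(2)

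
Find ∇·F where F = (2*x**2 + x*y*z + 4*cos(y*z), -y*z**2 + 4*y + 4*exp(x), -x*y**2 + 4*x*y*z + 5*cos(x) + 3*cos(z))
4*x*y + 4*x + y*z - z**2 - 3*sin(z) + 4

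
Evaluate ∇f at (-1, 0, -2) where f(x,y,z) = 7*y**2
(0, 0, 0)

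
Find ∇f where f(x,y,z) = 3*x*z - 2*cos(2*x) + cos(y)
(3*z + 4*sin(2*x), -sin(y), 3*x)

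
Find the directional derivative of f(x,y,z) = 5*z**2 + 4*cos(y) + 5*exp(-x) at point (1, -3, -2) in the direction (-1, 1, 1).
sqrt(3)*(4*E*(-5 + sin(3)) + 5)*exp(-1)/3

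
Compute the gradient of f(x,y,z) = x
(1, 0, 0)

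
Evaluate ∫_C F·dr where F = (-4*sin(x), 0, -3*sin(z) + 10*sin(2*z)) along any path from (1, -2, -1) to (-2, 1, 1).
-4*cos(1) + 4*cos(2)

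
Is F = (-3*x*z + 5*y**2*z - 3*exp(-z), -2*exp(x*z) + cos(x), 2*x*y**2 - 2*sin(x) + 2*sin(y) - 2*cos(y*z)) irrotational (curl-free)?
No, ∇×F = (4*x*y + 2*x*exp(x*z) + 2*z*sin(y*z) + 2*cos(y), -3*x + 3*y**2 + 2*cos(x) + 3*exp(-z), -10*y*z - 2*z*exp(x*z) - sin(x))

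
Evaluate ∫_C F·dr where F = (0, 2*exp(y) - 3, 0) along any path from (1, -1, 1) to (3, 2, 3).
-9 - 2*exp(-1) + 2*exp(2)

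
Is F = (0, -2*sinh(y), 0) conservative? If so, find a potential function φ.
Yes, F is conservative. φ = -2*cosh(y)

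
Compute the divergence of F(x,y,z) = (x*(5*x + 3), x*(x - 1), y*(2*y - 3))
10*x + 3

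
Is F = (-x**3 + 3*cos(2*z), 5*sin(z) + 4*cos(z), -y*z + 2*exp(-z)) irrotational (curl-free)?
No, ∇×F = (-z + 4*sin(z) - 5*cos(z), -6*sin(2*z), 0)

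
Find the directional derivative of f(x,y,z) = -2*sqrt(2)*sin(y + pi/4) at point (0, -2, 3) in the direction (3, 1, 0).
-2*sqrt(5)*sin(pi/4 + 2)/5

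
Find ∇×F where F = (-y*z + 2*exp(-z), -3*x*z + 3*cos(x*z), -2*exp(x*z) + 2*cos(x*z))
(3*x*(sin(x*z) + 1), -y + 2*z*exp(x*z) + 2*z*sin(x*z) - 2*exp(-z), -z*(3*sin(x*z) + 2))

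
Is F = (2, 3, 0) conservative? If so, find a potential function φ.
Yes, F is conservative. φ = 2*x + 3*y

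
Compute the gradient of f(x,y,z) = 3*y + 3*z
(0, 3, 3)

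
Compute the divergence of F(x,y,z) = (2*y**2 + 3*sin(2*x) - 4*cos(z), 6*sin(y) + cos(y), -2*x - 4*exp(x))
-sin(y) + 6*cos(2*x) + 6*cos(y)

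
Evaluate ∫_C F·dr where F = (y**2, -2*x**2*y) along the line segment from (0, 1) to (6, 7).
-678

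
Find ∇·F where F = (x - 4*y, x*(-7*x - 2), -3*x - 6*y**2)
1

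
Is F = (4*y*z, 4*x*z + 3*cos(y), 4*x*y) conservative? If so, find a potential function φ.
Yes, F is conservative. φ = 4*x*y*z + 3*sin(y)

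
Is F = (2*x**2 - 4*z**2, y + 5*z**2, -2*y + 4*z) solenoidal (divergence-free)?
No, ∇·F = 4*x + 5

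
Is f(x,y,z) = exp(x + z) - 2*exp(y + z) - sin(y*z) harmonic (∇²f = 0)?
No, ∇²f = y**2*sin(y*z) + z**2*sin(y*z) + 2*exp(x + z) - 4*exp(y + z)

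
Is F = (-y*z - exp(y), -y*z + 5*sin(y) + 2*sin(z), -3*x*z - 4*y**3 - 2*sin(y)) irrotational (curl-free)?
No, ∇×F = (-12*y**2 + y - 2*cos(y) - 2*cos(z), -y + 3*z, z + exp(y))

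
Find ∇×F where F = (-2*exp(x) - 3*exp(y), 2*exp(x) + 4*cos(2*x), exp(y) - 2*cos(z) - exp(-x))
(exp(y), -exp(-x), 2*exp(x) + 3*exp(y) - 8*sin(2*x))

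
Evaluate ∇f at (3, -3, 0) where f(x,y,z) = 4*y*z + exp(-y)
(0, -exp(3), -12)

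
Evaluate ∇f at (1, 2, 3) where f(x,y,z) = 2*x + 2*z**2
(2, 0, 12)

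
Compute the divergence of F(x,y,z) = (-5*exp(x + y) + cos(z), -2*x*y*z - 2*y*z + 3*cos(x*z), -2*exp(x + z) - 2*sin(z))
-2*x*z - 2*z - 5*exp(x + y) - 2*exp(x + z) - 2*cos(z)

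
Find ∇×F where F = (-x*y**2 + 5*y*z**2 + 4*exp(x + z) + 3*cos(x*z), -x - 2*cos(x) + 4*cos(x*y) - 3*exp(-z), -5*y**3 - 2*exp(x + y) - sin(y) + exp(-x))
(-15*y**2 - 2*exp(x + y) - cos(y) - 3*exp(-z), ((-3*x*sin(x*z) + 10*y*z + 2*exp(x + y) + 4*exp(x + z))*exp(x) + 1)*exp(-x), 2*x*y - 4*y*sin(x*y) - 5*z**2 + 2*sin(x) - 1)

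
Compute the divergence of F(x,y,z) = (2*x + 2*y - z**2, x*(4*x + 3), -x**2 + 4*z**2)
8*z + 2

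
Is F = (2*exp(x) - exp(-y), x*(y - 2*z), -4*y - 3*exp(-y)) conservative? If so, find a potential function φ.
No, ∇×F = (2*x - 4 + 3*exp(-y), 0, y - 2*z - exp(-y)) ≠ 0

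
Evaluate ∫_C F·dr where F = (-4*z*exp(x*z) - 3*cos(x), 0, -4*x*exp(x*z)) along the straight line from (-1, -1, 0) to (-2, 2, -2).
-4*exp(4) - 3*sin(1) + 3*sin(2) + 4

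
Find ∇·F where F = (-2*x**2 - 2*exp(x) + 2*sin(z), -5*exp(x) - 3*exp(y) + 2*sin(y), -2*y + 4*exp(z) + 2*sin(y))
-4*x - 2*exp(x) - 3*exp(y) + 4*exp(z) + 2*cos(y)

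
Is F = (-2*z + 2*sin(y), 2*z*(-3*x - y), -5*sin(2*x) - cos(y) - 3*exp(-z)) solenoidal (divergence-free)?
No, ∇·F = -2*z + 3*exp(-z)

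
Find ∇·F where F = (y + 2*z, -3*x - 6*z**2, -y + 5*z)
5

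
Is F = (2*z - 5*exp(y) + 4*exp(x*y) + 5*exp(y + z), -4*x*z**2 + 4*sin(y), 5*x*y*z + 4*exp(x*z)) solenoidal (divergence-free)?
No, ∇·F = 5*x*y + 4*x*exp(x*z) + 4*y*exp(x*y) + 4*cos(y)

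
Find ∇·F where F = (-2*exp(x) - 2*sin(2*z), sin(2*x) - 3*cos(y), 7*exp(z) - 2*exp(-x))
-2*exp(x) + 7*exp(z) + 3*sin(y)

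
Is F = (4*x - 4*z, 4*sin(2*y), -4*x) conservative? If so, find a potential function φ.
Yes, F is conservative. φ = 2*x**2 - 4*x*z - 2*cos(2*y)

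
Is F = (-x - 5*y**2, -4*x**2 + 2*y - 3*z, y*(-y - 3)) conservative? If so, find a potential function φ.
No, ∇×F = (-2*y, 0, -8*x + 10*y) ≠ 0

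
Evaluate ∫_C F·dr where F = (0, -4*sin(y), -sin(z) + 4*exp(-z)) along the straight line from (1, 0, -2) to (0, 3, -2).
-4 + 4*cos(3)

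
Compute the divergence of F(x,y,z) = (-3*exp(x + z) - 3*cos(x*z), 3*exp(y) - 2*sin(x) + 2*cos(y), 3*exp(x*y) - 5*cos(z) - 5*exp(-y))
3*z*sin(x*z) + 3*exp(y) - 3*exp(x + z) - 2*sin(y) + 5*sin(z)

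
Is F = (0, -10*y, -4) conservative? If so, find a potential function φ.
Yes, F is conservative. φ = -5*y**2 - 4*z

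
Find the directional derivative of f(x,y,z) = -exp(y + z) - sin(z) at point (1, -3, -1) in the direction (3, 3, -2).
sqrt(22)*(-1 + 2*exp(4)*cos(1))*exp(-4)/22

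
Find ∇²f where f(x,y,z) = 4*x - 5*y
0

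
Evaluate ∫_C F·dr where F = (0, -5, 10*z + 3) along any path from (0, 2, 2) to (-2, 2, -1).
-24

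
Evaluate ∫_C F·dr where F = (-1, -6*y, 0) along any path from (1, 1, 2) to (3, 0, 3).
1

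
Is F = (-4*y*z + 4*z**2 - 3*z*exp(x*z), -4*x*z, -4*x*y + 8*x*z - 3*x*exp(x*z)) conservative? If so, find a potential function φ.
Yes, F is conservative. φ = -4*x*y*z + 4*x*z**2 - 3*exp(x*z)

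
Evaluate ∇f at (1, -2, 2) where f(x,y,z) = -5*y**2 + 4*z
(0, 20, 4)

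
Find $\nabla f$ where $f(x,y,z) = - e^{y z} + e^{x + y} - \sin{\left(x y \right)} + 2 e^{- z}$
(-y*cos(x*y) + exp(x + y), -x*cos(x*y) - z*exp(y*z) + exp(x + y), -y*exp(y*z) - 2*exp(-z))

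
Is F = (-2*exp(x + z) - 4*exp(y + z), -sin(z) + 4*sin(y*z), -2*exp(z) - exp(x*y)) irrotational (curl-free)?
No, ∇×F = (-x*exp(x*y) - 4*y*cos(y*z) + cos(z), y*exp(x*y) - 2*exp(x + z) - 4*exp(y + z), 4*exp(y + z))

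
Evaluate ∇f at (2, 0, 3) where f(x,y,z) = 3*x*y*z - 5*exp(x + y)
(-5*exp(2), 18 - 5*exp(2), 0)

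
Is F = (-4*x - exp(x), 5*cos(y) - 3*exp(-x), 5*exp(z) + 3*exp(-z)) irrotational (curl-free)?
No, ∇×F = (0, 0, 3*exp(-x))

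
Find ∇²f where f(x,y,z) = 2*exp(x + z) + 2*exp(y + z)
4*exp(x + z) + 4*exp(y + z)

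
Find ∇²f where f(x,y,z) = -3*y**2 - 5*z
-6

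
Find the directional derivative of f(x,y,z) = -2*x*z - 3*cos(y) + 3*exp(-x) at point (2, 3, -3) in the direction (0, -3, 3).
-sqrt(2)*(3*sin(3) + 4)/2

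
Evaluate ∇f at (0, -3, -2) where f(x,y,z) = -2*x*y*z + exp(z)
(-12, 0, exp(-2))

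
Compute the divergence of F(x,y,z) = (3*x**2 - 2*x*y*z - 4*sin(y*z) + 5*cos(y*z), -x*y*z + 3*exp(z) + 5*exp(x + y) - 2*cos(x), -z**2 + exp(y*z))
-x*z + 6*x - 2*y*z + y*exp(y*z) - 2*z + 5*exp(x + y)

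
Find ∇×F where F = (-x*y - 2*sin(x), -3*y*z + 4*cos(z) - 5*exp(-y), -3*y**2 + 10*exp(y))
(-3*y + 10*exp(y) + 4*sin(z), 0, x)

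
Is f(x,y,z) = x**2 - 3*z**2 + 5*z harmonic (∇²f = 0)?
No, ∇²f = -4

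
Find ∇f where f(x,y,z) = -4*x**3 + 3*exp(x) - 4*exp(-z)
(-12*x**2 + 3*exp(x), 0, 4*exp(-z))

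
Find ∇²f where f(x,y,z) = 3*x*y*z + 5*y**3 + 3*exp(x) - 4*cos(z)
30*y + 3*exp(x) + 4*cos(z)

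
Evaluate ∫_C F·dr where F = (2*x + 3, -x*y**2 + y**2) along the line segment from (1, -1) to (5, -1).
36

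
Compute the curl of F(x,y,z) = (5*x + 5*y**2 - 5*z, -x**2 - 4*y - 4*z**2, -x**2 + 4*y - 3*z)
(8*z + 4, 2*x - 5, -2*x - 10*y)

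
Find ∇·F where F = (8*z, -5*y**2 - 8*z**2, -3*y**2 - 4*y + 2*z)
2 - 10*y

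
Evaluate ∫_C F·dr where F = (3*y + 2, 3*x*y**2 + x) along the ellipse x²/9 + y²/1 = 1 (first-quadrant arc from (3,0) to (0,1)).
-6 - 15*pi/16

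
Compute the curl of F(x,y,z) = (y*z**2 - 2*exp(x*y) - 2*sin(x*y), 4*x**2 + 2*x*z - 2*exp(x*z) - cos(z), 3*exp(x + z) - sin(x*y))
(2*x*exp(x*z) - x*cos(x*y) - 2*x - sin(z), 2*y*z + y*cos(x*y) - 3*exp(x + z), 2*x*exp(x*y) + 2*x*cos(x*y) + 8*x - z**2 - 2*z*exp(x*z) + 2*z)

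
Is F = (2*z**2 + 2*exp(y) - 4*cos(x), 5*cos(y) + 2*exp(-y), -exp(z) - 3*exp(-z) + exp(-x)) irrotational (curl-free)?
No, ∇×F = (0, 4*z + exp(-x), -2*exp(y))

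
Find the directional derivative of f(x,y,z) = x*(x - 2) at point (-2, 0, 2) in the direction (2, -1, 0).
-12*sqrt(5)/5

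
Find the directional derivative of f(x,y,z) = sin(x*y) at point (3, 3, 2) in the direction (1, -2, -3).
-3*sqrt(14)*cos(9)/14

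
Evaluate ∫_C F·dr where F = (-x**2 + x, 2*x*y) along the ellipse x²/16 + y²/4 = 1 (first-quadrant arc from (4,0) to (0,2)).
24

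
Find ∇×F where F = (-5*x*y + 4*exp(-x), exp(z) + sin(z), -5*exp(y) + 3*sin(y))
(-5*exp(y) - exp(z) + 3*cos(y) - cos(z), 0, 5*x)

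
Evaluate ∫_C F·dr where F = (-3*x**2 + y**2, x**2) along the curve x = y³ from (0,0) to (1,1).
-9/35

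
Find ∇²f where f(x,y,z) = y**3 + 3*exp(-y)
6*y + 3*exp(-y)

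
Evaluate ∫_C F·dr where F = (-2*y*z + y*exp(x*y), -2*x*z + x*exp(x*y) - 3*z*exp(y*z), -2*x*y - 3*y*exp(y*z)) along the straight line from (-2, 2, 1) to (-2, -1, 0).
-11 - exp(-4) + 4*exp(2)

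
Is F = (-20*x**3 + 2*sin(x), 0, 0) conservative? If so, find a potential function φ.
Yes, F is conservative. φ = -5*x**4 - 2*cos(x)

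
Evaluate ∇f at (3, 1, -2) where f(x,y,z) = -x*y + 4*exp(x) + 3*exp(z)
(-1 + 4*exp(3), -3, 3*exp(-2))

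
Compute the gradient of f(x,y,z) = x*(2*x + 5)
(4*x + 5, 0, 0)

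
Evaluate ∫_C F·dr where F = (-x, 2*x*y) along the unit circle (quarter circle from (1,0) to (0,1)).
7/6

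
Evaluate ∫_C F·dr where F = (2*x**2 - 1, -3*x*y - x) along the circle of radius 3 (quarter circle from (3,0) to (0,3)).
-42 - 9*pi/4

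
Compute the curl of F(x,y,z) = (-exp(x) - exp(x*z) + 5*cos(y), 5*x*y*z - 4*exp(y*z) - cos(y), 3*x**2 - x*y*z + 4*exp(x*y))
(-5*x*y - x*z + 4*x*exp(x*y) + 4*y*exp(y*z), -x*exp(x*z) - 6*x + y*z - 4*y*exp(x*y), 5*y*z + 5*sin(y))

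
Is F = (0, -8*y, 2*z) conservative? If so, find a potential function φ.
Yes, F is conservative. φ = -4*y**2 + z**2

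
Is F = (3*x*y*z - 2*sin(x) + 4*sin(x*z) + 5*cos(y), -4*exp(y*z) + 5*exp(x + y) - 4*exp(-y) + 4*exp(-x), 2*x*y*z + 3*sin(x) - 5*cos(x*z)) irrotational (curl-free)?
No, ∇×F = (2*x*z + 4*y*exp(y*z), 3*x*y + 4*x*cos(x*z) - 2*y*z - 5*z*sin(x*z) - 3*cos(x), -3*x*z + 5*exp(x + y) + 5*sin(y) - 4*exp(-x))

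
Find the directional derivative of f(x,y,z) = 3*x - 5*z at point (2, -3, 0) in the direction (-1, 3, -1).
2*sqrt(11)/11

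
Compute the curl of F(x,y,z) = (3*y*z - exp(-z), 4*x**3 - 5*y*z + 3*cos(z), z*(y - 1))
(5*y + z + 3*sin(z), 3*y + exp(-z), 12*x**2 - 3*z)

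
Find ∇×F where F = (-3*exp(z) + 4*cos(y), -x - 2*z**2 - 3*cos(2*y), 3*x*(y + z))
(3*x + 4*z, -3*y - 3*z - 3*exp(z), 4*sin(y) - 1)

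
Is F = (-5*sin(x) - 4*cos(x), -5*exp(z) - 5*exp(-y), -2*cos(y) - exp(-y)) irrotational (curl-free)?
No, ∇×F = (5*exp(z) + 2*sin(y) + exp(-y), 0, 0)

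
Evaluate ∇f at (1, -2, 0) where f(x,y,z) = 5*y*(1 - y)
(0, 25, 0)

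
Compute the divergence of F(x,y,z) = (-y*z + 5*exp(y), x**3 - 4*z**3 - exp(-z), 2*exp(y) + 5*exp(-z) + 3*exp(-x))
-5*exp(-z)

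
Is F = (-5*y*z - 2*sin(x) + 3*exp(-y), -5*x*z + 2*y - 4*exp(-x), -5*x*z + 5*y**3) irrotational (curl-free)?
No, ∇×F = (5*x + 15*y**2, -5*y + 5*z, 3*exp(-y) + 4*exp(-x))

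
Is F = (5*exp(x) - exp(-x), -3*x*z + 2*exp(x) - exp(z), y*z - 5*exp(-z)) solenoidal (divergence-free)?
No, ∇·F = y + 5*exp(x) + 5*exp(-z) + exp(-x)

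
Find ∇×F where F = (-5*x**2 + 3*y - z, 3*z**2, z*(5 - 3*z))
(-6*z, -1, -3)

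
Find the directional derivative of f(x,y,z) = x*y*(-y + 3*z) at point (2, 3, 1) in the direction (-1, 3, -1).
-36*sqrt(11)/11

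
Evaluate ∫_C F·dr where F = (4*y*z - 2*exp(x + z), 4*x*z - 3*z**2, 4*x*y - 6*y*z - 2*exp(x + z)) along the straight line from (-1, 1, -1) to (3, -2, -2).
-2*E + 2*exp(-2) + 71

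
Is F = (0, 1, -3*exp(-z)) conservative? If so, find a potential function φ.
Yes, F is conservative. φ = y + 3*exp(-z)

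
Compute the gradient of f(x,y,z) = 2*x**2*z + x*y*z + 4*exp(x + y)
(4*x*z + y*z + 4*exp(x + y), x*z + 4*exp(x + y), x*(2*x + y))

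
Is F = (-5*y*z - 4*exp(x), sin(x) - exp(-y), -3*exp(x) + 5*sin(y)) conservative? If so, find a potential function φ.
No, ∇×F = (5*cos(y), -5*y + 3*exp(x), 5*z + cos(x)) ≠ 0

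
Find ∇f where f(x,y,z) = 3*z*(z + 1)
(0, 0, 6*z + 3)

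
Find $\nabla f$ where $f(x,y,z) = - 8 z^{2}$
(0, 0, -16*z)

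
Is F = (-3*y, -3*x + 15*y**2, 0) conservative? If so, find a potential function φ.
Yes, F is conservative. φ = y*(-3*x + 5*y**2)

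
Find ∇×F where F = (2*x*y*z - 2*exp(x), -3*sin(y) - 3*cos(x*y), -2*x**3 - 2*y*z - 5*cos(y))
(-2*z + 5*sin(y), 2*x*(3*x + y), -2*x*z + 3*y*sin(x*y))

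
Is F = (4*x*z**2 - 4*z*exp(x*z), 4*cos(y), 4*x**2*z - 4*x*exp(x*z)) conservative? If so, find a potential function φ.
Yes, F is conservative. φ = 2*x**2*z**2 - 4*exp(x*z) + 4*sin(y)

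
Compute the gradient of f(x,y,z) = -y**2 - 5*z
(0, -2*y, -5)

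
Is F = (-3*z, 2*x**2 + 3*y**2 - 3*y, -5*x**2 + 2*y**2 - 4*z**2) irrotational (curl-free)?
No, ∇×F = (4*y, 10*x - 3, 4*x)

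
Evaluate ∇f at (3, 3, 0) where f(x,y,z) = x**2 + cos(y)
(6, -sin(3), 0)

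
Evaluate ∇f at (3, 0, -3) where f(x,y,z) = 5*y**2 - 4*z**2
(0, 0, 24)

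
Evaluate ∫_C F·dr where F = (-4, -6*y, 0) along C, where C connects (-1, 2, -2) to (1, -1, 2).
1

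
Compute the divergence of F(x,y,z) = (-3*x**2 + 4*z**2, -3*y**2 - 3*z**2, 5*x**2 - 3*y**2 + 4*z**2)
-6*x - 6*y + 8*z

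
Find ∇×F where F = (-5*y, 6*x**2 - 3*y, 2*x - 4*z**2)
(0, -2, 12*x + 5)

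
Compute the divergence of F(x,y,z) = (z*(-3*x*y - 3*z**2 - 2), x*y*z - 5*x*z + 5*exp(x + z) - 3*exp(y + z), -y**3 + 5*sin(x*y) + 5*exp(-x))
x*z - 3*y*z - 3*exp(y + z)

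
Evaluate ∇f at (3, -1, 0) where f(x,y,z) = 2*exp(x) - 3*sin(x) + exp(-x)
(-3*cos(3) + cosh(3) + 3*sinh(3), 0, 0)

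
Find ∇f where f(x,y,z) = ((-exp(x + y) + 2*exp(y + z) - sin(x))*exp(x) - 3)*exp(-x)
(-exp(x + y) - cos(x) + 3*exp(-x), -exp(x + y) + 2*exp(y + z), 2*exp(y + z))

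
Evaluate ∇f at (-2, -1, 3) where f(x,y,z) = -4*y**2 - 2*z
(0, 8, -2)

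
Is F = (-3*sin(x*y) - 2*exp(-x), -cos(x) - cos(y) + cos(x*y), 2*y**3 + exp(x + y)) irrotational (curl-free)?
No, ∇×F = (6*y**2 + exp(x + y), -exp(x + y), 3*x*cos(x*y) - y*sin(x*y) + sin(x))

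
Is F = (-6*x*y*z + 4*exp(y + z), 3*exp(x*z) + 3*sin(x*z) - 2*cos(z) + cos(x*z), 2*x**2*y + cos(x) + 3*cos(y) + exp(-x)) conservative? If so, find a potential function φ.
No, ∇×F = (2*x**2 - 3*x*exp(x*z) + x*sin(x*z) - 3*x*cos(x*z) - 3*sin(y) - 2*sin(z), -10*x*y + 4*exp(y + z) + sin(x) + exp(-x), 6*x*z + 3*z*exp(x*z) - z*sin(x*z) + 3*z*cos(x*z) - 4*exp(y + z)) ≠ 0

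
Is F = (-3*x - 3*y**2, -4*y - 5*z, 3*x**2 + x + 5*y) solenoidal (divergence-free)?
No, ∇·F = -7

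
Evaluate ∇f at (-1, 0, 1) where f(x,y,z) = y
(0, 1, 0)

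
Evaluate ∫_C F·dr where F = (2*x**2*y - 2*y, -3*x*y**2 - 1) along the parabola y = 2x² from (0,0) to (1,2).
-986/105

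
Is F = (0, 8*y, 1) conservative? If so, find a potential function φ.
Yes, F is conservative. φ = 4*y**2 + z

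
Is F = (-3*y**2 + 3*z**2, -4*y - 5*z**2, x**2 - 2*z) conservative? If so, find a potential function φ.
No, ∇×F = (10*z, -2*x + 6*z, 6*y) ≠ 0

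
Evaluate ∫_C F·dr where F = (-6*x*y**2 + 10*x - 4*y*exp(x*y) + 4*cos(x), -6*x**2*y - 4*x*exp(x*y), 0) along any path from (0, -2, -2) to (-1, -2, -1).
-4*exp(2) - 4*sin(1) - 3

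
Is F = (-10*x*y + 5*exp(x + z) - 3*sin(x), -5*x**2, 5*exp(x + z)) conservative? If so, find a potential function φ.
Yes, F is conservative. φ = -5*x**2*y + 5*exp(x + z) + 3*cos(x)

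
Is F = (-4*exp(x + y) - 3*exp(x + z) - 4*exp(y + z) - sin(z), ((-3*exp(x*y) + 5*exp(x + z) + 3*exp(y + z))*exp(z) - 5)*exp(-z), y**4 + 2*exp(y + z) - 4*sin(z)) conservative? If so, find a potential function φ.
No, ∇×F = (4*y**3 - 5*exp(x + z) - exp(y + z) - 5*exp(-z), -3*exp(x + z) - 4*exp(y + z) - cos(z), -3*y*exp(x*y) + 4*exp(x + y) + 5*exp(x + z) + 4*exp(y + z)) ≠ 0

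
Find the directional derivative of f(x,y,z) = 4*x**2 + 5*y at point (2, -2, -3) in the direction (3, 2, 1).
29*sqrt(14)/7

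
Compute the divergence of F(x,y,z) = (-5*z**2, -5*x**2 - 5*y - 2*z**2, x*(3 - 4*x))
-5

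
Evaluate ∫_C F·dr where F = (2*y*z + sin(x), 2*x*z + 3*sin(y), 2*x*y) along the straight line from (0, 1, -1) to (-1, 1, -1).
3 - cos(1)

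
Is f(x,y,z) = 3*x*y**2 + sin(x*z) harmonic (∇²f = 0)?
No, ∇²f = -x**2*sin(x*z) + 6*x - z**2*sin(x*z)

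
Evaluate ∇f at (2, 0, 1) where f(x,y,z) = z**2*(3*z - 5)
(0, 0, -1)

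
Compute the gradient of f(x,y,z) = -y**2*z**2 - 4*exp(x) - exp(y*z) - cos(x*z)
(z*sin(x*z) - 4*exp(x), z*(-2*y*z - exp(y*z)), x*sin(x*z) - 2*y**2*z - y*exp(y*z))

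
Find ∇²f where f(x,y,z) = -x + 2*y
0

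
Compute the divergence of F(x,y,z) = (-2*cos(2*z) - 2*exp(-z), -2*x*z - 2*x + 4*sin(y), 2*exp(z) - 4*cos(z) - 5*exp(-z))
2*exp(z) + 4*sin(z) + 4*cos(y) + 5*exp(-z)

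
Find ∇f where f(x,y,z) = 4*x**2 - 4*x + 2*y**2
(8*x - 4, 4*y, 0)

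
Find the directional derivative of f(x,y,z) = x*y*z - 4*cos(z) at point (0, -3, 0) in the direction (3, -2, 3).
0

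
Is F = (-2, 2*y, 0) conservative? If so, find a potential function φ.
Yes, F is conservative. φ = -2*x + y**2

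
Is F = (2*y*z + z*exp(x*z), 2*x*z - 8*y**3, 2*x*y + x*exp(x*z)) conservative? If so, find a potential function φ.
Yes, F is conservative. φ = 2*x*y*z - 2*y**4 + exp(x*z)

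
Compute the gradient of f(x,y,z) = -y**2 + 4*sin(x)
(4*cos(x), -2*y, 0)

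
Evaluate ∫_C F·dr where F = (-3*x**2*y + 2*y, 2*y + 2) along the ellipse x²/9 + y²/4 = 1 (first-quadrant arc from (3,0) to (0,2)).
8 + 57*pi/8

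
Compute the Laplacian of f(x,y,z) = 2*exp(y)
2*exp(y)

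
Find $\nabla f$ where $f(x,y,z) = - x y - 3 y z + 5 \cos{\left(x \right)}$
(-y - 5*sin(x), -x - 3*z, -3*y)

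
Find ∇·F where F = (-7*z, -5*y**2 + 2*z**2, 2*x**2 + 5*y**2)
-10*y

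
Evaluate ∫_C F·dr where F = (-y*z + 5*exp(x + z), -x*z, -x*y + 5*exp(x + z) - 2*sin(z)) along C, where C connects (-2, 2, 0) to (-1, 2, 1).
-5*exp(-2) + 2*cos(1) + 5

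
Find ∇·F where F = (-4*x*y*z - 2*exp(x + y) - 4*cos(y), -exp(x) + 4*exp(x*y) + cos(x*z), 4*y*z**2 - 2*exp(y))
4*x*exp(x*y) + 4*y*z - 2*exp(x + y)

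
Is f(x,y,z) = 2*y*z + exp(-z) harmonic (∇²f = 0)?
No, ∇²f = exp(-z)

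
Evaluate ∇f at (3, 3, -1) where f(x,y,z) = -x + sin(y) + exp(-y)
(-1, cos(3) - exp(-3), 0)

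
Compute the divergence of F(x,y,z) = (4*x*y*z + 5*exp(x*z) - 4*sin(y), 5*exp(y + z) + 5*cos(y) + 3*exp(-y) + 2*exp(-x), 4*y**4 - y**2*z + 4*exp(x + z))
((-y**2 + 4*y*z + 5*z*exp(x*z) + 4*exp(x + z) + 5*exp(y + z) - 5*sin(y))*exp(y) - 3)*exp(-y)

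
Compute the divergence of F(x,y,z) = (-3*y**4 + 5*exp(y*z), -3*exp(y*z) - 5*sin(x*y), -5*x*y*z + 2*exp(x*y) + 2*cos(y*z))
-5*x*y - 5*x*cos(x*y) - 2*y*sin(y*z) - 3*z*exp(y*z)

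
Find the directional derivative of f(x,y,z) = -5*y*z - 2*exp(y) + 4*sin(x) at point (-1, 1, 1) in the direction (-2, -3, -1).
sqrt(14)*(-4*cos(1) + 3*E + 10)/7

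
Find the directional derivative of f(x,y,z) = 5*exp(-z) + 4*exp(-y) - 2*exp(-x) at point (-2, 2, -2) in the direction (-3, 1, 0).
sqrt(10)*(-3*exp(4) - 2)*exp(-2)/5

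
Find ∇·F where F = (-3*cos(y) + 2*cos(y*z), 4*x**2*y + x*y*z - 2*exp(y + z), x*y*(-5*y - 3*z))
4*x**2 - 3*x*y + x*z - 2*exp(y + z)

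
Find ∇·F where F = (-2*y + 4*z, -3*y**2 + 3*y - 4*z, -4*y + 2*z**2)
-6*y + 4*z + 3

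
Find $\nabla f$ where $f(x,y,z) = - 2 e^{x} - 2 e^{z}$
(-2*exp(x), 0, -2*exp(z))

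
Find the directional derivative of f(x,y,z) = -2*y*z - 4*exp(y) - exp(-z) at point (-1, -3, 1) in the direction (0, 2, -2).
sqrt(2)*(-8*exp(3) - exp(2) - 4)*exp(-3)/2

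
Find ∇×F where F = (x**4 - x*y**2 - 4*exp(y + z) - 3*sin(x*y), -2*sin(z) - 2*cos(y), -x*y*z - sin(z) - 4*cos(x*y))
(-x*z + 4*x*sin(x*y) + 2*cos(z), y*z - 4*y*sin(x*y) - 4*exp(y + z), 2*x*y + 3*x*cos(x*y) + 4*exp(y + z))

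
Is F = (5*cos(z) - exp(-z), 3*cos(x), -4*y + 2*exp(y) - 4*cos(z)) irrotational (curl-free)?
No, ∇×F = (2*exp(y) - 4, -5*sin(z) + exp(-z), -3*sin(x))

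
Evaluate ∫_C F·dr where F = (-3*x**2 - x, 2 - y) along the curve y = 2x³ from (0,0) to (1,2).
1/2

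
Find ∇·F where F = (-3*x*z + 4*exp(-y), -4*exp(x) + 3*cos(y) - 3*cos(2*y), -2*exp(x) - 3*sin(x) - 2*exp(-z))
-3*z - 3*sin(y) + 6*sin(2*y) + 2*exp(-z)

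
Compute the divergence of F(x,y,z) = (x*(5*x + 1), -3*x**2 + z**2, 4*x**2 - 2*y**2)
10*x + 1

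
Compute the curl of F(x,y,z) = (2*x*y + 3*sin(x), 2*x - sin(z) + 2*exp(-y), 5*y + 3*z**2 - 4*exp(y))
(-4*exp(y) + cos(z) + 5, 0, 2 - 2*x)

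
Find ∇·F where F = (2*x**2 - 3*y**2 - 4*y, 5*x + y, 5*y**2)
4*x + 1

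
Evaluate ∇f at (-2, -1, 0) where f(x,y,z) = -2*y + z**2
(0, -2, 0)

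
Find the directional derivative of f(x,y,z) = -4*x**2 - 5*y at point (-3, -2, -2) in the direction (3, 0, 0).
24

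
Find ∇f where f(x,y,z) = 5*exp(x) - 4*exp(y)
(5*exp(x), -4*exp(y), 0)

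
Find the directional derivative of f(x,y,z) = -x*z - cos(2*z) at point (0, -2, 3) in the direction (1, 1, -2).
-sqrt(6)*(4*sin(6) + 3)/6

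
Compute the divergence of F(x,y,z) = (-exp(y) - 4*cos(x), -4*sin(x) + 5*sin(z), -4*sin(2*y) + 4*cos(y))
4*sin(x)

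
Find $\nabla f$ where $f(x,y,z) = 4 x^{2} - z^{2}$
(8*x, 0, -2*z)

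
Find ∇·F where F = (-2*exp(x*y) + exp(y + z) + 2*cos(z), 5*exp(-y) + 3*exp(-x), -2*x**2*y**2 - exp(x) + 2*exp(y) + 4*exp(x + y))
-2*y*exp(x*y) - 5*exp(-y)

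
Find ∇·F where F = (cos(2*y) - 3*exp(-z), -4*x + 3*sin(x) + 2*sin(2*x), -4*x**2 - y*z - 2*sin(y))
-y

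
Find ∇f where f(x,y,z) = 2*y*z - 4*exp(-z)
(0, 2*z, 2*y + 4*exp(-z))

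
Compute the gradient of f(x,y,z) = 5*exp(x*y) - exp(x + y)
(5*y*exp(x*y) - exp(x + y), 5*x*exp(x*y) - exp(x + y), 0)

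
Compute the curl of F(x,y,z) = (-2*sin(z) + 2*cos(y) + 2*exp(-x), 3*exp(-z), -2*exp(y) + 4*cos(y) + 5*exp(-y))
(-2*exp(y) - 4*sin(y) + 3*exp(-z) - 5*exp(-y), -2*cos(z), 2*sin(y))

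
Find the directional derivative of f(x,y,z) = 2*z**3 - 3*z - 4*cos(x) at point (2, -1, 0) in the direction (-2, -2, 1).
-8*sin(2)/3 - 1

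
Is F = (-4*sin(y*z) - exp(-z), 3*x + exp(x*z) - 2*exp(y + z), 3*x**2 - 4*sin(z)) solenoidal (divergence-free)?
No, ∇·F = -2*exp(y + z) - 4*cos(z)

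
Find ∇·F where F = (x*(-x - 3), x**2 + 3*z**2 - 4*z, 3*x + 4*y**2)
-2*x - 3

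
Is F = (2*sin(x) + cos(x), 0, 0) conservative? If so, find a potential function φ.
Yes, F is conservative. φ = sin(x) - 2*cos(x)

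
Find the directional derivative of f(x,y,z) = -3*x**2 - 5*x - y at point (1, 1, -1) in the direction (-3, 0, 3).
11*sqrt(2)/2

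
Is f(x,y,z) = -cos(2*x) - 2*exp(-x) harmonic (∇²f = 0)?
No, ∇²f = 4*cos(2*x) - 2*exp(-x)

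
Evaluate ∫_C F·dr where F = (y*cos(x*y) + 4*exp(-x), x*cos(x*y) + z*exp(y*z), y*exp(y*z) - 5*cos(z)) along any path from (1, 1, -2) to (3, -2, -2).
-sin(1) - 4*exp(-3) - exp(-2) - sin(6) + 4*exp(-1) + exp(4)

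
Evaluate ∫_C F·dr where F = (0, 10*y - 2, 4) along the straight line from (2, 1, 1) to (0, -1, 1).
4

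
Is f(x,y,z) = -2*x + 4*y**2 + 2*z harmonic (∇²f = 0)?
No, ∇²f = 8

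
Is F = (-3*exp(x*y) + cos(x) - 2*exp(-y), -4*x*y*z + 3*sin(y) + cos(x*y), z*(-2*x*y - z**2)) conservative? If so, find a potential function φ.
No, ∇×F = (2*x*(2*y - z), 2*y*z, 3*x*exp(x*y) - 4*y*z - y*sin(x*y) - 2*exp(-y)) ≠ 0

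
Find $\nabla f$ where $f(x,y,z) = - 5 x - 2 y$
(-5, -2, 0)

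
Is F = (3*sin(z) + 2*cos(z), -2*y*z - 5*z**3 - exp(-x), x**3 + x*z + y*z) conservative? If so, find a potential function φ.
No, ∇×F = (2*y + 15*z**2 + z, -3*x**2 - z - 2*sin(z) + 3*cos(z), exp(-x)) ≠ 0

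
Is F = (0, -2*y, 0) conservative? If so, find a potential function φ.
Yes, F is conservative. φ = -y**2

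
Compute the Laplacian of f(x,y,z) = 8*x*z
0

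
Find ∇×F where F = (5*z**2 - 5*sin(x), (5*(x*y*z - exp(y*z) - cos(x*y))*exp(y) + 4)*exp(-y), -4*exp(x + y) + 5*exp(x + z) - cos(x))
(-5*x*y + 5*y*exp(y*z) - 4*exp(x + y), 10*z + 4*exp(x + y) - 5*exp(x + z) - sin(x), 5*y*(z + sin(x*y)))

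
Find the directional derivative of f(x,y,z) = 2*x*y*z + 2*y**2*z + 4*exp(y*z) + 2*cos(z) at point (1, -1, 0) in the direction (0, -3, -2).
8*sqrt(13)/13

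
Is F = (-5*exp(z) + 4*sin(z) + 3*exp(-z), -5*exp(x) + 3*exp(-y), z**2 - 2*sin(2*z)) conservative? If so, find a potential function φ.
No, ∇×F = (0, -5*exp(z) + 4*cos(z) - 3*exp(-z), -5*exp(x)) ≠ 0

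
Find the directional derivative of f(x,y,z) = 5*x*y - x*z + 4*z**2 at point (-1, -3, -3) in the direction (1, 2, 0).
-22*sqrt(5)/5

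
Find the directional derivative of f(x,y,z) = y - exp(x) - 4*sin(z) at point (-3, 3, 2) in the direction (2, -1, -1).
sqrt(6)*((4*cos(2) - 1)*exp(3) - 2)*exp(-3)/6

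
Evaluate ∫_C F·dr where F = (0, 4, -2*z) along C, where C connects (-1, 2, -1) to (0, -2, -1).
-16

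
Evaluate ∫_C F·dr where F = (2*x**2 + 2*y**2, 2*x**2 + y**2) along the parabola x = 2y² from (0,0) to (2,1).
139/15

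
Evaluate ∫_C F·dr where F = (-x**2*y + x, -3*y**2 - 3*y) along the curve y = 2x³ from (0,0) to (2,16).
-13498/3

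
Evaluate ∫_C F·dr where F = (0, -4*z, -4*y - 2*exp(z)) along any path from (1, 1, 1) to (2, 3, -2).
-2*exp(-2) + 2*E + 28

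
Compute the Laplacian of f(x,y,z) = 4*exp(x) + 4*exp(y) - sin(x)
4*exp(x) + 4*exp(y) + sin(x)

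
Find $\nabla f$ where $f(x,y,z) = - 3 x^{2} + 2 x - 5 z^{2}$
(2 - 6*x, 0, -10*z)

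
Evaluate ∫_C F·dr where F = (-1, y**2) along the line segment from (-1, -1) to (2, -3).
-35/3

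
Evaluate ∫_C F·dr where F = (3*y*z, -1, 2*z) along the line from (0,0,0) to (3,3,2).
19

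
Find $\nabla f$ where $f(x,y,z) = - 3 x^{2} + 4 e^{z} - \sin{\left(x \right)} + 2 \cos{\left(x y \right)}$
(-6*x - 2*y*sin(x*y) - cos(x), -2*x*sin(x*y), 4*exp(z))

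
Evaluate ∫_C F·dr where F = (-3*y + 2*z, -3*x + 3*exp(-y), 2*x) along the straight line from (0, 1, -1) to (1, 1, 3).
3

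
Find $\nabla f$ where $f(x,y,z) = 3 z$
(0, 0, 3)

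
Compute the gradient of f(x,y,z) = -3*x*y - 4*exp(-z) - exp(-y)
(-3*y, -3*x + exp(-y), 4*exp(-z))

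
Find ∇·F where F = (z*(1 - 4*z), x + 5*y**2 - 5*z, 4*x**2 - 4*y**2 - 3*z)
10*y - 3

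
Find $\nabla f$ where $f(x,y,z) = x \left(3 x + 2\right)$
(6*x + 2, 0, 0)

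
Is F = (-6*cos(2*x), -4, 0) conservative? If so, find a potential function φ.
Yes, F is conservative. φ = -4*y - 3*sin(2*x)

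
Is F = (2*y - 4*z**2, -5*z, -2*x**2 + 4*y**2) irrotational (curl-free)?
No, ∇×F = (8*y + 5, 4*x - 8*z, -2)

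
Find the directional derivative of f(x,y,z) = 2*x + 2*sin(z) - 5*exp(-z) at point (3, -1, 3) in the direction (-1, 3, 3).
sqrt(19)*(6*exp(3)*cos(3) - 2*exp(3) + 15)*exp(-3)/19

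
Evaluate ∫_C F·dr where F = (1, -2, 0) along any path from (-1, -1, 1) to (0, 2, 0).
-5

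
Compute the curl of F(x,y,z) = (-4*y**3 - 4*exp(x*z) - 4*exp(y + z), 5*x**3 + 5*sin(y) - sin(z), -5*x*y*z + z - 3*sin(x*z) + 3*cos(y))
(-5*x*z - 3*sin(y) + cos(z), -4*x*exp(x*z) + 5*y*z + 3*z*cos(x*z) - 4*exp(y + z), 15*x**2 + 12*y**2 + 4*exp(y + z))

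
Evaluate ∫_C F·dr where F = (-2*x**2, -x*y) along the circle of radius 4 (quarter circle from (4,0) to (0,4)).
64/3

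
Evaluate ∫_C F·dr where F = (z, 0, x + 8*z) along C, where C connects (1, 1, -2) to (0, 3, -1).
-10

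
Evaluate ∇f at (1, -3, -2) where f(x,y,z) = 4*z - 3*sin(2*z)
(0, 0, 4 - 6*cos(4))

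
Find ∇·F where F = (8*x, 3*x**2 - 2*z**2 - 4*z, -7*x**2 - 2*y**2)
8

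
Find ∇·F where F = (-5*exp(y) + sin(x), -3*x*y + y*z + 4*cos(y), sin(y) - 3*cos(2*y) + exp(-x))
-3*x + z - 4*sin(y) + cos(x)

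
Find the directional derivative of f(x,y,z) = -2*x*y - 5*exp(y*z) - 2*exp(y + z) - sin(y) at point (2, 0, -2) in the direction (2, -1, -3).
sqrt(14)*(8 - 5*exp(2))*exp(-2)/14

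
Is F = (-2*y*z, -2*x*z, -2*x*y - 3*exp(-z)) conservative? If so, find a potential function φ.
Yes, F is conservative. φ = -2*x*y*z + 3*exp(-z)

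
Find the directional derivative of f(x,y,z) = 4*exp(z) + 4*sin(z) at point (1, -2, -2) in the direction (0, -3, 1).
2*sqrt(10)*(exp(2)*cos(2) + 1)*exp(-2)/5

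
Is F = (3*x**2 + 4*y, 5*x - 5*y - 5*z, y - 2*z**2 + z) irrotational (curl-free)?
No, ∇×F = (6, 0, 1)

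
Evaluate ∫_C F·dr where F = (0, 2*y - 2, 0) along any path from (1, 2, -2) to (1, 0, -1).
0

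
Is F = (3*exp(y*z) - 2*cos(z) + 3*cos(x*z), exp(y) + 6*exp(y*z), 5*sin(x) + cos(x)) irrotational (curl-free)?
No, ∇×F = (-6*y*exp(y*z), -3*x*sin(x*z) + 3*y*exp(y*z) + sin(x) + 2*sin(z) - 5*cos(x), -3*z*exp(y*z))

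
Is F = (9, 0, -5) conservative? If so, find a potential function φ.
Yes, F is conservative. φ = 9*x - 5*z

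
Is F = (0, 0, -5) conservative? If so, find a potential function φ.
Yes, F is conservative. φ = -5*z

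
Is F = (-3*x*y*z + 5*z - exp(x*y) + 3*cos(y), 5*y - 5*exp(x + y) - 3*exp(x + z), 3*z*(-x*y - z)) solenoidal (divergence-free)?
No, ∇·F = -3*x*y - 3*y*z - y*exp(x*y) - 6*z - 5*exp(x + y) + 5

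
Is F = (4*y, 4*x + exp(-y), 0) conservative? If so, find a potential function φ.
Yes, F is conservative. φ = 4*x*y - exp(-y)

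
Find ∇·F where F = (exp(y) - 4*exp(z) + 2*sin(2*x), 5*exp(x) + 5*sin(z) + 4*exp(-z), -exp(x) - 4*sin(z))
4*cos(2*x) - 4*cos(z)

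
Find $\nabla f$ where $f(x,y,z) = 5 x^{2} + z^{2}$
(10*x, 0, 2*z)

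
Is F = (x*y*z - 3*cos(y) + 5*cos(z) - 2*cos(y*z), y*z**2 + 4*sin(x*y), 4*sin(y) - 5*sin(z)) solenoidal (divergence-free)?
No, ∇·F = 4*x*cos(x*y) + y*z + z**2 - 5*cos(z)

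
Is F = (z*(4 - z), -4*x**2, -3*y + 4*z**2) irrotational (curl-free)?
No, ∇×F = (-3, 4 - 2*z, -8*x)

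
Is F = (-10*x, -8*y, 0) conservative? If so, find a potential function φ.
Yes, F is conservative. φ = -5*x**2 - 4*y**2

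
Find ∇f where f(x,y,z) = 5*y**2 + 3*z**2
(0, 10*y, 6*z)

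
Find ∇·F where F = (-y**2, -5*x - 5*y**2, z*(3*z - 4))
-10*y + 6*z - 4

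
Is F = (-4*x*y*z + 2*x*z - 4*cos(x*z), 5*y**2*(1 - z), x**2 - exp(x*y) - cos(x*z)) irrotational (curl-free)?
No, ∇×F = (-x*exp(x*y) + 5*y**2, -4*x*y + 4*x*sin(x*z) + y*exp(x*y) - z*sin(x*z), 4*x*z)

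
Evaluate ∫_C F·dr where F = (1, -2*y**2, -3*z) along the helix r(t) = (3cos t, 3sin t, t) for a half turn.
-3*pi**2/2 - 6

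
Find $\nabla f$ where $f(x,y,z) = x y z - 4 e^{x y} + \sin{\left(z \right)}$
(y*(z - 4*exp(x*y)), x*(z - 4*exp(x*y)), x*y + cos(z))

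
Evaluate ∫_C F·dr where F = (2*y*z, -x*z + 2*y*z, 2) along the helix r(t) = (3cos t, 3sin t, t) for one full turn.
pi*(-27*pi - 5)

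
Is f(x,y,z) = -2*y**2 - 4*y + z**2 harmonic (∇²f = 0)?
No, ∇²f = -2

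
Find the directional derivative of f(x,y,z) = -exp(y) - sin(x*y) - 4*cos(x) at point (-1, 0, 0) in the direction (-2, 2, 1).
8*sin(1)/3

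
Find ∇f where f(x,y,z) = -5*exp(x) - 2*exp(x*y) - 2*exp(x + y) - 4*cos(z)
(-2*y*exp(x*y) - 5*exp(x) - 2*exp(x + y), -2*x*exp(x*y) - 2*exp(x + y), 4*sin(z))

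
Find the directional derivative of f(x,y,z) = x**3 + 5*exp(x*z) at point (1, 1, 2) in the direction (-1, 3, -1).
3*sqrt(11)*(-5*exp(2) - 1)/11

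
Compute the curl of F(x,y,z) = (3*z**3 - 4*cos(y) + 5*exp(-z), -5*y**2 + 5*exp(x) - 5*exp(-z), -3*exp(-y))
(-5*exp(-z) + 3*exp(-y), 9*z**2 - 5*exp(-z), 5*exp(x) - 4*sin(y))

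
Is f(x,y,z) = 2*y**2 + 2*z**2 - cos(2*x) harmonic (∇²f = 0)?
No, ∇²f = 4*cos(2*x) + 8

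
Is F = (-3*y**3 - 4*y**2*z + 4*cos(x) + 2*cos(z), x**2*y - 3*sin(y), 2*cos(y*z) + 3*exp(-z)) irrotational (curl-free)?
No, ∇×F = (-2*z*sin(y*z), -4*y**2 - 2*sin(z), y*(2*x + 9*y + 8*z))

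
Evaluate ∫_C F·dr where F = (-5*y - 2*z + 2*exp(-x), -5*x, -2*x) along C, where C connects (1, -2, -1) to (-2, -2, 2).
-24 - 2*exp(2) + 2*exp(-1)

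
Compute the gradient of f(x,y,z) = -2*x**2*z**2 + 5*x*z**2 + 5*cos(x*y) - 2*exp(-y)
(-4*x*z**2 - 5*y*sin(x*y) + 5*z**2, -5*x*sin(x*y) + 2*exp(-y), 2*x*z*(5 - 2*x))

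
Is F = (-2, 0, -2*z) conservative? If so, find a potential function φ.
Yes, F is conservative. φ = -2*x - z**2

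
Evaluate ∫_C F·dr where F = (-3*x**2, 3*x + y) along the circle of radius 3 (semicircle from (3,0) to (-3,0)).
27*pi/2 + 54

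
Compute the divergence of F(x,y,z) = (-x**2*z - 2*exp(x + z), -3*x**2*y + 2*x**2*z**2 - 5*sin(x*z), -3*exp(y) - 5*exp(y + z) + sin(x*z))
-3*x**2 - 2*x*z + x*cos(x*z) - 2*exp(x + z) - 5*exp(y + z)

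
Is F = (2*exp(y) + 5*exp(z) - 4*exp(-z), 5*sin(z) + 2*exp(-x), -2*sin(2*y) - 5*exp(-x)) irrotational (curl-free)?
No, ∇×F = (-4*cos(2*y) - 5*cos(z), 5*exp(z) + 4*exp(-z) - 5*exp(-x), -2*exp(y) - 2*exp(-x))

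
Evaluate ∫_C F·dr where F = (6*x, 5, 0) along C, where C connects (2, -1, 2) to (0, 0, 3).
-7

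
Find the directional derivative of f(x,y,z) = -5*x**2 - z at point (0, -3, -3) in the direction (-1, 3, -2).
sqrt(14)/7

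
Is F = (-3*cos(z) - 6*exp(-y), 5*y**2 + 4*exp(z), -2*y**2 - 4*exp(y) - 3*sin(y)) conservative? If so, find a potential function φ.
No, ∇×F = (-4*y - 4*exp(y) - 4*exp(z) - 3*cos(y), 3*sin(z), -6*exp(-y)) ≠ 0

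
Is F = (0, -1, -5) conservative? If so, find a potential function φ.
Yes, F is conservative. φ = -y - 5*z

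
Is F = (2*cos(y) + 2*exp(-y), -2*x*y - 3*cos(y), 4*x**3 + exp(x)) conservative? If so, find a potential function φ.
No, ∇×F = (0, -12*x**2 - exp(x), -2*y + 2*sin(y) + 2*exp(-y)) ≠ 0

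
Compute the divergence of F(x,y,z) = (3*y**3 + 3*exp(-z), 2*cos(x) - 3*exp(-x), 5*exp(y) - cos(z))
sin(z)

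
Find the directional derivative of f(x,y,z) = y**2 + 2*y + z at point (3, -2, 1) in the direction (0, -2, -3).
sqrt(13)/13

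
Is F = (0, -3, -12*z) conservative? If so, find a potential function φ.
Yes, F is conservative. φ = -3*y - 6*z**2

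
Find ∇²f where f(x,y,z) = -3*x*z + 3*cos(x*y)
-3*(x**2 + y**2)*cos(x*y)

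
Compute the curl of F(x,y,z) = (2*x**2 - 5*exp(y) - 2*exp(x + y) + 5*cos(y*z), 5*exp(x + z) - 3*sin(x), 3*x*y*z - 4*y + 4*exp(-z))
(3*x*z - 5*exp(x + z) - 4, -y*(3*z + 5*sin(y*z)), 5*z*sin(y*z) + 5*exp(y) + 2*exp(x + y) + 5*exp(x + z) - 3*cos(x))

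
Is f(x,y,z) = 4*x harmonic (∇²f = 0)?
Yes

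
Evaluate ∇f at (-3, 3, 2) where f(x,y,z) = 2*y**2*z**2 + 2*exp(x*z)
(4*exp(-6), 48, 72 - 6*exp(-6))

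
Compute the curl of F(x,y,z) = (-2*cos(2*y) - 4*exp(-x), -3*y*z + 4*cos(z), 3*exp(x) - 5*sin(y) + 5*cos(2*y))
(3*y - 10*sin(2*y) + 4*sin(z) - 5*cos(y), -3*exp(x), -4*sin(2*y))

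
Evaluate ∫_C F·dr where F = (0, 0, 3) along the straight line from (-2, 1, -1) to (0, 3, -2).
-3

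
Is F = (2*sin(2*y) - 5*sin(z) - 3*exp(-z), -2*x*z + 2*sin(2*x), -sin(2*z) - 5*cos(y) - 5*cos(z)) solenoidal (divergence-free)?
No, ∇·F = 5*sin(z) - 2*cos(2*z)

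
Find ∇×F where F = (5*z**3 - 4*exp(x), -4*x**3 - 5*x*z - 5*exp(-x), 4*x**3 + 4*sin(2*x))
(5*x, -12*x**2 + 15*z**2 - 8*cos(2*x), -12*x**2 - 5*z + 5*exp(-x))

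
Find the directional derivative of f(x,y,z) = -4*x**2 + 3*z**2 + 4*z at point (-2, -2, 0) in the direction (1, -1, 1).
20*sqrt(3)/3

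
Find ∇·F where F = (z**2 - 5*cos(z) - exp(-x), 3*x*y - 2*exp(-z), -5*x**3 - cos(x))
3*x + exp(-x)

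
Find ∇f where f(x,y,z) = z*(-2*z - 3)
(0, 0, -4*z - 3)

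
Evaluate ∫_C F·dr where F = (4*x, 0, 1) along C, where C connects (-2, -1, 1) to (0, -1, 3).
-6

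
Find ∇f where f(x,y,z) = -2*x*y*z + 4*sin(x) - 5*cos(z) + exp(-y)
(-2*y*z + 4*cos(x), -2*x*z - exp(-y), -2*x*y + 5*sin(z))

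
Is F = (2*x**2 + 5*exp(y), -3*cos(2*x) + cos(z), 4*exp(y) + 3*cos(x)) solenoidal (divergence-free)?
No, ∇·F = 4*x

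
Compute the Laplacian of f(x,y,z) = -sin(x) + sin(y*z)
-y**2*sin(y*z) - z**2*sin(y*z) + sin(x)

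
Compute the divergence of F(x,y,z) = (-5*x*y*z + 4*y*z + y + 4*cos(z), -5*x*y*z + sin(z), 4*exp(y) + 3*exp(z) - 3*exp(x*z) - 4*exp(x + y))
-5*x*z - 3*x*exp(x*z) - 5*y*z + 3*exp(z)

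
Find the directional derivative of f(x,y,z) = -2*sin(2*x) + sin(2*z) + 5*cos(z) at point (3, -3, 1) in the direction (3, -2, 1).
sqrt(14)*(-12*cos(6) - 5*sin(1) + 2*cos(2))/14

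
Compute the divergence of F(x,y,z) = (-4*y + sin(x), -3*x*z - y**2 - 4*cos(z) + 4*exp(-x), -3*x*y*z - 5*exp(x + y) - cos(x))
-3*x*y - 2*y + cos(x)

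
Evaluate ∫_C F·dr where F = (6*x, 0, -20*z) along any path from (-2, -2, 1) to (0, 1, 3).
-92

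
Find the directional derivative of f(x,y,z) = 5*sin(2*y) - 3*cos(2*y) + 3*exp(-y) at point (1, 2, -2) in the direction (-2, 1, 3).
sqrt(14)*(2*(5*cos(4) + 3*sin(4))*exp(2) - 3)*exp(-2)/14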